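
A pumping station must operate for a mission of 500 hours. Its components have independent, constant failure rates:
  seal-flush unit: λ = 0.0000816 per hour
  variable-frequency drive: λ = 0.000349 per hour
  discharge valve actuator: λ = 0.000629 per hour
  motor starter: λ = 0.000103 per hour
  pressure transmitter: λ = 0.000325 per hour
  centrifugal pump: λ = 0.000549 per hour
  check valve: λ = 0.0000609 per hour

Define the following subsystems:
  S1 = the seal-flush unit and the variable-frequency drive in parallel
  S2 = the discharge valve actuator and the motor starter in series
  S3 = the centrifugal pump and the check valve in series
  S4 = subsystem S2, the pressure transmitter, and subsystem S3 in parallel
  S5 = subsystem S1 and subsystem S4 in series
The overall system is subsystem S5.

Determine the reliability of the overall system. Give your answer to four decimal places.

R(seal-flush unit) = exp(−0.0000816 × 500) = 0.960021
R(variable-frequency drive) = exp(−0.000349 × 500) = 0.839877
R(discharge valve actuator) = exp(−0.000629 × 500) = 0.730154
R(motor starter) = exp(−0.000103 × 500) = 0.949804
R(pressure transmitter) = exp(−0.000325 × 500) = 0.850016
R(centrifugal pump) = exp(−0.000549 × 500) = 0.759952
R(check valve) = exp(−0.0000609 × 500) = 0.970009
Parallel (seal-flush unit and variable-frequency drive): 1 − (1 − 0.960021)(1 − 0.839877) = 0.993598
Series (discharge valve actuator and motor starter): 0.730154 × 0.949804 = 0.693503
Series (centrifugal pump and check valve): 0.759952 × 0.970009 = 0.737160
Parallel ([0.693503], pressure transmitter, and [0.737160]): 1 − (1 − 0.693503)(1 − 0.850016)(1 − 0.737160) = 0.987917
Series ([0.993598] and [0.987917]): 0.993598 × 0.987917 = 0.9816

0.9816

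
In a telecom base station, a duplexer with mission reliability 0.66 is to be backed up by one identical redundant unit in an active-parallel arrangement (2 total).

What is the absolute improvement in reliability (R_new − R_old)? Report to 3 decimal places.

0.224

R_before = 0.66
R_after = 1 − (1 − 0.66)^2 = 0.884
ΔR = 0.884 − 0.66 = 0.224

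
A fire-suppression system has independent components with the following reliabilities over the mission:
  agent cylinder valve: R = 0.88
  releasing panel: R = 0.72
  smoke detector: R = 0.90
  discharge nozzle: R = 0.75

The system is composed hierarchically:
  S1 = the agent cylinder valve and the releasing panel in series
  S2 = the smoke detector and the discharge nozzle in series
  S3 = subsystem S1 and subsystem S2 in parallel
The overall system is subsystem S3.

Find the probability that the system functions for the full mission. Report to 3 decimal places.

Series (agent cylinder valve and releasing panel): 0.88000 × 0.72000 = 0.63360
Series (smoke detector and discharge nozzle): 0.90000 × 0.75000 = 0.67500
Parallel ([0.63360] and [0.67500]): 1 − (1 − 0.63360)(1 − 0.67500) = 0.881

0.881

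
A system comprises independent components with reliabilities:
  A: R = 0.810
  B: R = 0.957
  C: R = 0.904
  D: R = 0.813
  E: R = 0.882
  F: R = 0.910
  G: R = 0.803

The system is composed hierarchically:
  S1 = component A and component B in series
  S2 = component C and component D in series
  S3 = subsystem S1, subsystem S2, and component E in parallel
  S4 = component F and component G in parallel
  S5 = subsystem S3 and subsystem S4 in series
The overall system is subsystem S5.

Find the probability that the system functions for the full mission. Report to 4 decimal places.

0.9754

Series (A and B): 0.810000 × 0.957000 = 0.775170
Series (C and D): 0.904000 × 0.813000 = 0.734952
Parallel ([0.775170], [0.734952], and E): 1 − (1 − 0.775170)(1 − 0.734952)(1 − 0.882000) = 0.992968
Parallel (F and G): 1 − (1 − 0.910000)(1 − 0.803000) = 0.982270
Series ([0.992968] and [0.982270]): 0.992968 × 0.982270 = 0.9754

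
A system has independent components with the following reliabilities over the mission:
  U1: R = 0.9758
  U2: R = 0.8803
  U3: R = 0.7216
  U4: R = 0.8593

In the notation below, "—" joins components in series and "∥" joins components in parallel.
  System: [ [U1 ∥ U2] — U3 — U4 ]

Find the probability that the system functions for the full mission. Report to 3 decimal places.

Parallel (U1 and U2): 1 − (1 − 0.97580)(1 − 0.88030) = 0.99710
Series ([0.99710], U3, and U4): 0.99710 × 0.72160 × 0.85930 = 0.618

0.618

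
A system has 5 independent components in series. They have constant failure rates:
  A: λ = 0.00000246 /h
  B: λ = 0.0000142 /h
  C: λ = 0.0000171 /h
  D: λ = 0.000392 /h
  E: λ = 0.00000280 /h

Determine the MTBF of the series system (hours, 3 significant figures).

Series of exponential components: λ_sys = Σ λ_i
λ_sys = 0.00000246 + 0.0000142 + 0.0000171 + 0.000392 + 0.00000280 = 4.2856e-04 /h
MTBF = 1 / λ_sys = 2330 h

2330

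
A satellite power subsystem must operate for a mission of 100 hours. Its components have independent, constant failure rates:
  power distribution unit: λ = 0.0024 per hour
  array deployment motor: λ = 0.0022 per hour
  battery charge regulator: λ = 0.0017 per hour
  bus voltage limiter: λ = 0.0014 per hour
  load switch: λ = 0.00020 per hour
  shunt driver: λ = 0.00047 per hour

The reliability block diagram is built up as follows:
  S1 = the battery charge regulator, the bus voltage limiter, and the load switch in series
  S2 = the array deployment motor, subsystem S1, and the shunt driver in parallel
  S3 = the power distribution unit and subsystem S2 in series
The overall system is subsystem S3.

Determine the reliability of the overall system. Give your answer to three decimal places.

0.785

R(power distribution unit) = exp(−0.0024 × 100) = 0.78663
R(array deployment motor) = exp(−0.0022 × 100) = 0.80252
R(battery charge regulator) = exp(−0.0017 × 100) = 0.84366
R(bus voltage limiter) = exp(−0.0014 × 100) = 0.86936
R(load switch) = exp(−0.00020 × 100) = 0.98020
R(shunt driver) = exp(−0.00047 × 100) = 0.95409
Series (battery charge regulator, bus voltage limiter, and load switch): 0.84366 × 0.86936 × 0.98020 = 0.71892
Parallel (array deployment motor, [0.71892], and shunt driver): 1 − (1 − 0.80252)(1 − 0.71892)(1 − 0.95409) = 0.99745
Series (power distribution unit and [0.99745]): 0.78663 × 0.99745 = 0.785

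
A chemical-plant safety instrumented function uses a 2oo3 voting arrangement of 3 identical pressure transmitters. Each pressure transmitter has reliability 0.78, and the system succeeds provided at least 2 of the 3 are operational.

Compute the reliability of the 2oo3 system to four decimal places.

0.8761

R = Σ_{i=2}^{3} C(3,i) p^i (1−p)^{3−i} with p = 0.78
C(3,2)·0.78^2·0.22^1 = 0.401544
C(3,3)·0.78^3·0.22^0 = 0.474552
Sum = 0.8761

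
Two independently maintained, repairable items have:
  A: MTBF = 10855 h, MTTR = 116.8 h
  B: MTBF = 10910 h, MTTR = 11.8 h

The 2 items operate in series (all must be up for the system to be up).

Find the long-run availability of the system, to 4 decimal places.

A(A) = MTBF/(MTBF+MTTR) = 10855/(10855+116.8) = 0.989355
A(B) = MTBF/(MTBF+MTTR) = 10910/(10910+11.8) = 0.998920
Series availability: 0.989355 × 0.998920 = 0.9883

0.9883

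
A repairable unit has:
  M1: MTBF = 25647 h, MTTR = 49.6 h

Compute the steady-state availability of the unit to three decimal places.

0.998

A(M1) = MTBF/(MTBF+MTTR) = 25647/(25647+49.6) = 0.998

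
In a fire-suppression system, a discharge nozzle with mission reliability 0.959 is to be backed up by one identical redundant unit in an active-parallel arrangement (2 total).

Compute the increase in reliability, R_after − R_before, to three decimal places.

0.039

R_before = 0.959
R_after = 1 − (1 − 0.959)^2 = 0.998
ΔR = 0.998 − 0.959 = 0.039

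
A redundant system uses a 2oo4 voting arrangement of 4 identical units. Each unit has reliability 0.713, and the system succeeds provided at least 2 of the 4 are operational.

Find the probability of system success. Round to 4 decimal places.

R = Σ_{i=2}^{4} C(4,i) p^i (1−p)^{4−i} with p = 0.713
C(4,2)·0.713^2·0.287^2 = 0.251243
C(4,3)·0.713^3·0.287^1 = 0.416112
C(4,4)·0.713^4·0.287^0 = 0.258439
Sum = 0.9258

0.9258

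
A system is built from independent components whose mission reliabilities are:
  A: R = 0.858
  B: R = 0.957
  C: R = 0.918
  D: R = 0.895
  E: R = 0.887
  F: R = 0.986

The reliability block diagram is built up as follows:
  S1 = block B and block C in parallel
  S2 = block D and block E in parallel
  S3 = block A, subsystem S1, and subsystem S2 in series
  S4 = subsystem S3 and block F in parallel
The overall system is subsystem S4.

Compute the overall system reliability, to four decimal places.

0.9978

Parallel (B and C): 1 − (1 − 0.957000)(1 − 0.918000) = 0.996474
Parallel (D and E): 1 − (1 − 0.895000)(1 − 0.887000) = 0.988135
Series (A, [0.996474], and [0.988135]): 0.858000 × 0.996474 × 0.988135 = 0.844830
Parallel ([0.844830] and F): 1 − (1 − 0.844830)(1 − 0.986000) = 0.9978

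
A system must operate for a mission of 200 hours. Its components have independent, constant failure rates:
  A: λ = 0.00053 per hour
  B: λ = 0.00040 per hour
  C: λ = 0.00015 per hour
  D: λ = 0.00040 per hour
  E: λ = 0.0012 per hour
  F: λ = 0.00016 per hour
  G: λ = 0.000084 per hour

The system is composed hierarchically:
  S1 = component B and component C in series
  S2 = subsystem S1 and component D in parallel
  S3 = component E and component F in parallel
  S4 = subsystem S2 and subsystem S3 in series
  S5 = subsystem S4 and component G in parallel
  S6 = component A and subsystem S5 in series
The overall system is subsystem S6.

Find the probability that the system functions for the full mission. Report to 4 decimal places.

R(A) = exp(−0.00053 × 200) = 0.899425
R(B) = exp(−0.00040 × 200) = 0.923116
R(C) = exp(−0.00015 × 200) = 0.970446
R(D) = exp(−0.00040 × 200) = 0.923116
R(E) = exp(−0.0012 × 200) = 0.786628
R(F) = exp(−0.00016 × 200) = 0.968507
R(G) = exp(−0.000084 × 200) = 0.983340
Series (B and C): 0.923116 × 0.970446 = 0.895834
Parallel ([0.895834] and D): 1 − (1 − 0.895834)(1 − 0.923116) = 0.991991
Parallel (E and F): 1 − (1 − 0.786628)(1 − 0.968507) = 0.993280
Series ([0.991991] and [0.993280]): 0.991991 × 0.993280 = 0.985325
Parallel ([0.985325] and G): 1 − (1 − 0.985325)(1 − 0.983340) = 0.999756
Series (A and [0.999756]): 0.899425 × 0.999756 = 0.8992

0.8992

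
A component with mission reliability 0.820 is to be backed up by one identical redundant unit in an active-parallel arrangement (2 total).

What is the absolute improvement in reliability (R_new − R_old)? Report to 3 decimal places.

R_before = 0.820
R_after = 1 − (1 − 0.820)^2 = 0.968
ΔR = 0.968 − 0.820 = 0.148

0.148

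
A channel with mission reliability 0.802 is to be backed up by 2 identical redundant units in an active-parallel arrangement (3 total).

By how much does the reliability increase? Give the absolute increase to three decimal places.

0.190

R_before = 0.802
R_after = 1 − (1 − 0.802)^3 = 0.992
ΔR = 0.992 − 0.802 = 0.190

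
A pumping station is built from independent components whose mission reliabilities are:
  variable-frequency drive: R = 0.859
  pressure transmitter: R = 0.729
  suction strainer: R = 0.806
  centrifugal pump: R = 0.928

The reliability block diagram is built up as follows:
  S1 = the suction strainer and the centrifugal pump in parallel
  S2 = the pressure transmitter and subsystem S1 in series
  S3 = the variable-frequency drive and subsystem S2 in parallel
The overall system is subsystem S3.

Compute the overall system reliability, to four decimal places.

Parallel (suction strainer and centrifugal pump): 1 − (1 − 0.806000)(1 − 0.928000) = 0.986032
Series (pressure transmitter and [0.986032]): 0.729000 × 0.986032 = 0.718817
Parallel (variable-frequency drive and [0.718817]): 1 − (1 − 0.859000)(1 − 0.718817) = 0.9604

0.9604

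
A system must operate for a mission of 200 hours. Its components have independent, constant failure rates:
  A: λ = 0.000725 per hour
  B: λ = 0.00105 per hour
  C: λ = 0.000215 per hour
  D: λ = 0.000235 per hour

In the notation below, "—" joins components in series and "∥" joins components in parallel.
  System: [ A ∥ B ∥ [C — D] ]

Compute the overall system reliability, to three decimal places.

0.998

R(A) = exp(−0.000725 × 200) = 0.86502
R(B) = exp(−0.00105 × 200) = 0.81058
R(C) = exp(−0.000215 × 200) = 0.95791
R(D) = exp(−0.000235 × 200) = 0.95409
Series (C and D): 0.95791 × 0.95409 = 0.91393
Parallel (A, B, and [0.91393]): 1 − (1 − 0.86502)(1 − 0.81058)(1 − 0.91393) = 0.998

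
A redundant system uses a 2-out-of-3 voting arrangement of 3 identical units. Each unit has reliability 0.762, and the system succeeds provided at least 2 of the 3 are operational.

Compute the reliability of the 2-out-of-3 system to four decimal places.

0.8570

R = Σ_{i=2}^{3} C(3,i) p^i (1−p)^{3−i} with p = 0.762
C(3,2)·0.762^2·0.238^1 = 0.414580
C(3,3)·0.762^3·0.238^0 = 0.442451
Sum = 0.8570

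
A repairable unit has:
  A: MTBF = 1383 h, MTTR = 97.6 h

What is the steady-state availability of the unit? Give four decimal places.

A(A) = MTBF/(MTBF+MTTR) = 1383/(1383+97.6) = 0.9341

0.9341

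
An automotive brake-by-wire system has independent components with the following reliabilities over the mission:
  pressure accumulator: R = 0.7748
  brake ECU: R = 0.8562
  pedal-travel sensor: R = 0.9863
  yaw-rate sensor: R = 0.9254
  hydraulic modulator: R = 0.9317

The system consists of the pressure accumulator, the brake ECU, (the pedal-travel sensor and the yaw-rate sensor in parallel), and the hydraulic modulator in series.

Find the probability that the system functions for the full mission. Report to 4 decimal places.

Parallel (pedal-travel sensor and yaw-rate sensor): 1 − (1 − 0.986300)(1 − 0.925400) = 0.998978
Series (pressure accumulator, brake ECU, [0.998978], and hydraulic modulator): 0.774800 × 0.856200 × 0.998978 × 0.931700 = 0.6174

0.6174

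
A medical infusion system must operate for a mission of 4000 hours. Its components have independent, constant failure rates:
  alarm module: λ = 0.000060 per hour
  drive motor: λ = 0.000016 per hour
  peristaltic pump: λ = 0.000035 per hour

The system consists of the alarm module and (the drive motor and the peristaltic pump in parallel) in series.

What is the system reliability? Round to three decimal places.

0.780

R(alarm module) = exp(−0.000060 × 4000) = 0.78663
R(drive motor) = exp(−0.000016 × 4000) = 0.93800
R(peristaltic pump) = exp(−0.000035 × 4000) = 0.86936
Parallel (drive motor and peristaltic pump): 1 − (1 − 0.93800)(1 − 0.86936) = 0.99190
Series (alarm module and [0.99190]): 0.78663 × 0.99190 = 0.780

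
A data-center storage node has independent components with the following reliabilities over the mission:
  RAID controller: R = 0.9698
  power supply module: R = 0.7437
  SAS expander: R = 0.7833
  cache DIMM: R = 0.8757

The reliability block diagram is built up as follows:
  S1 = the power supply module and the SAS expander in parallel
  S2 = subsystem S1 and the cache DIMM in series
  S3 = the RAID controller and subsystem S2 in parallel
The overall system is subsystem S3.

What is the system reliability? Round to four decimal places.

Parallel (power supply module and SAS expander): 1 − (1 − 0.743700)(1 − 0.783300) = 0.944460
Series ([0.944460] and cache DIMM): 0.944460 × 0.875700 = 0.827064
Parallel (RAID controller and [0.827064]): 1 − (1 − 0.969800)(1 − 0.827064) = 0.9948

0.9948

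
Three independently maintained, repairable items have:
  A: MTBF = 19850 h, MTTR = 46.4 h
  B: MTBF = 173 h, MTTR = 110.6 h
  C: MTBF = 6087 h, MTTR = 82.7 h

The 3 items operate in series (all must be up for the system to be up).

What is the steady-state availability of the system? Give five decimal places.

0.60043

A(A) = MTBF/(MTBF+MTTR) = 19850/(19850+46.4) = 0.997668
A(B) = MTBF/(MTBF+MTTR) = 173/(173+110.6) = 0.610014
A(C) = MTBF/(MTBF+MTTR) = 6087/(6087+82.7) = 0.986596
Series availability: 0.997668 × 0.610014 × 0.986596 = 0.60043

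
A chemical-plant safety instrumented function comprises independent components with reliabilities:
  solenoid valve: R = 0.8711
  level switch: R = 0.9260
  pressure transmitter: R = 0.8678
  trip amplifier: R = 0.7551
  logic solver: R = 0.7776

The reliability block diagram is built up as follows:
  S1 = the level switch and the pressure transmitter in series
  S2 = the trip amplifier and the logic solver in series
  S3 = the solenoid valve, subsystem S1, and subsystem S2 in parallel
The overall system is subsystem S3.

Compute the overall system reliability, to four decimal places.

Series (level switch and pressure transmitter): 0.926000 × 0.867800 = 0.803583
Series (trip amplifier and logic solver): 0.755100 × 0.777600 = 0.587166
Parallel (solenoid valve, [0.803583], and [0.587166]): 1 − (1 − 0.871100)(1 − 0.803583)(1 − 0.587166) = 0.9895

0.9895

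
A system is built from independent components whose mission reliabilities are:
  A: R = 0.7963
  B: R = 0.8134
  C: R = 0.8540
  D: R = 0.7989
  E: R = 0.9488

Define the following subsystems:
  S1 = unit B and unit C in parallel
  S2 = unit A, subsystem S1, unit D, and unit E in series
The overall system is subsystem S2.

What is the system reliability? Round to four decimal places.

0.5871

Parallel (B and C): 1 − (1 − 0.813400)(1 − 0.854000) = 0.972756
Series (A, [0.972756], D, and E): 0.796300 × 0.972756 × 0.798900 × 0.948800 = 0.5871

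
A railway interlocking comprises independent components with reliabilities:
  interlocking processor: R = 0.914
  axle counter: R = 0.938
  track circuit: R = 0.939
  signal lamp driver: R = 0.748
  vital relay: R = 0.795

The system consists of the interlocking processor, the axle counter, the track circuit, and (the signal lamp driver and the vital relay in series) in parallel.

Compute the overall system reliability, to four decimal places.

0.9999

Series (signal lamp driver and vital relay): 0.748000 × 0.795000 = 0.594660
Parallel (interlocking processor, axle counter, track circuit, and [0.594660]): 1 − (1 − 0.914000)(1 − 0.938000)(1 − 0.939000)(1 − 0.594660) = 0.9999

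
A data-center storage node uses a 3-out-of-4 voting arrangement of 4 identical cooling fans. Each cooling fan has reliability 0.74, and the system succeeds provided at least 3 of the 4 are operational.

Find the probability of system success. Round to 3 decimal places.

0.721

R = Σ_{i=3}^{4} C(4,i) p^i (1−p)^{4−i} with p = 0.74
C(4,3)·0.74^3·0.26^1 = 0.42143
C(4,4)·0.74^4·0.26^0 = 0.29987
Sum = 0.721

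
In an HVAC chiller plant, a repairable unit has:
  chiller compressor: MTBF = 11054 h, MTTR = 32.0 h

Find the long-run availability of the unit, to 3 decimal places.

A(chiller compressor) = MTBF/(MTBF+MTTR) = 11054/(11054+32.0) = 0.997

0.997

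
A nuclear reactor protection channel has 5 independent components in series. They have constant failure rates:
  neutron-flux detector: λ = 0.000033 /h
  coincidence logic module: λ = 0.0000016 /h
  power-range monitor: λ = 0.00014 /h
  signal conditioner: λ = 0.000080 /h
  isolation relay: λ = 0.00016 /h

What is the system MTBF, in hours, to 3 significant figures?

Series of exponential components: λ_sys = Σ λ_i
λ_sys = 0.000033 + 0.0000016 + 0.00014 + 0.000080 + 0.00016 = 4.1460e-04 /h
MTBF = 1 / λ_sys = 2410 h

2410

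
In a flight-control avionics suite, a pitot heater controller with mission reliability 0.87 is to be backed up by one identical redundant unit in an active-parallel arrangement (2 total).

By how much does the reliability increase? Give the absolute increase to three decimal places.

0.113

R_before = 0.87
R_after = 1 − (1 − 0.87)^2 = 0.983
ΔR = 0.983 − 0.87 = 0.113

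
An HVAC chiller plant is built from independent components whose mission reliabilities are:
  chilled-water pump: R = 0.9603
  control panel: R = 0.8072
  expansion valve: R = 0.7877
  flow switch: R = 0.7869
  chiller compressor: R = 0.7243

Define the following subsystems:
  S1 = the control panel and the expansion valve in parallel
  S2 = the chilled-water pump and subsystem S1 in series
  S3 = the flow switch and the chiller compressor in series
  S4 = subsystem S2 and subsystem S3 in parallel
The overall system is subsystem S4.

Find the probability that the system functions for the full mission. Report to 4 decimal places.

Parallel (control panel and expansion valve): 1 − (1 − 0.807200)(1 − 0.787700) = 0.959069
Series (chilled-water pump and [0.959069]): 0.960300 × 0.959069 = 0.920994
Series (flow switch and chiller compressor): 0.786900 × 0.724300 = 0.569952
Parallel ([0.920994] and [0.569952]): 1 − (1 − 0.920994)(1 − 0.569952) = 0.9660

0.9660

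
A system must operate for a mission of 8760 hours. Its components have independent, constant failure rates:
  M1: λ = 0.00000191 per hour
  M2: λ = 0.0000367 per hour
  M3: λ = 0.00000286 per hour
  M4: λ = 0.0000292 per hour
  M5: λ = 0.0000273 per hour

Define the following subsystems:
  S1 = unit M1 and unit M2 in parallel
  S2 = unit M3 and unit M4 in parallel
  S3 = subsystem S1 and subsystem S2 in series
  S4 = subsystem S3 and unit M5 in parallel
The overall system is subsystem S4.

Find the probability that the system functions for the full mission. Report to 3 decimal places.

R(M1) = exp(−0.00000191 × 8760) = 0.98341
R(M2) = exp(−0.0000367 × 8760) = 0.72507
R(M3) = exp(−0.00000286 × 8760) = 0.97526
R(M4) = exp(−0.0000292 × 8760) = 0.77430
R(M5) = exp(−0.0000273 × 8760) = 0.78730
Parallel (M1 and M2): 1 − (1 − 0.98341)(1 − 0.72507) = 0.99544
Parallel (M3 and M4): 1 − (1 − 0.97526)(1 − 0.77430) = 0.99442
Series ([0.99544] and [0.99442]): 0.99544 × 0.99442 = 0.98989
Parallel ([0.98989] and M5): 1 − (1 − 0.98989)(1 − 0.78730) = 0.998

0.998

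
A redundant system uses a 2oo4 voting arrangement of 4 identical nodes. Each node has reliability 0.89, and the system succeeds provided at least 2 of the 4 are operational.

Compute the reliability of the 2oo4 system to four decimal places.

0.9951

R = Σ_{i=2}^{4} C(4,i) p^i (1−p)^{4−i} with p = 0.89
C(4,2)·0.89^2·0.11^2 = 0.057506
C(4,3)·0.89^3·0.11^1 = 0.310186
C(4,4)·0.89^4·0.11^0 = 0.627422
Sum = 0.9951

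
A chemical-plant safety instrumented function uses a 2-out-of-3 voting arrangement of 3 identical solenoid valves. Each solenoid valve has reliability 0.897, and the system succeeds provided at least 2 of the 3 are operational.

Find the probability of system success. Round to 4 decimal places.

R = Σ_{i=2}^{3} C(3,i) p^i (1−p)^{3−i} with p = 0.897
C(3,2)·0.897^2·0.103^1 = 0.248624
C(3,3)·0.897^3·0.103^0 = 0.721734
Sum = 0.9704

0.9704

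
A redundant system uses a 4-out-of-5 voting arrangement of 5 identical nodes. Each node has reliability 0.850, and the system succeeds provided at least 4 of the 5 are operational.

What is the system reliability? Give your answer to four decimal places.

R = Σ_{i=4}^{5} C(5,i) p^i (1−p)^{5−i} with p = 0.850
C(5,4)·0.850^4·0.150^1 = 0.391505
C(5,5)·0.850^5·0.150^0 = 0.443705
Sum = 0.8352

0.8352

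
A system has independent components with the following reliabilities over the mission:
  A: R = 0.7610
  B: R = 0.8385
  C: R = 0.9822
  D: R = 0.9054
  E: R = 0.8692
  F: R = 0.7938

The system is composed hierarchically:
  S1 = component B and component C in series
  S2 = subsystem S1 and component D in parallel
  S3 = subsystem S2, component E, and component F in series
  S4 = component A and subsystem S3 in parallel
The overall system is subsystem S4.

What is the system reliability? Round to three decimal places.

Series (B and C): 0.83850 × 0.98220 = 0.82357
Parallel ([0.82357] and D): 1 − (1 − 0.82357)(1 − 0.90540) = 0.98331
Series ([0.98331], E, and F): 0.98331 × 0.86920 × 0.79380 = 0.67846
Parallel (A and [0.67846]): 1 − (1 − 0.76100)(1 − 0.67846) = 0.923

0.923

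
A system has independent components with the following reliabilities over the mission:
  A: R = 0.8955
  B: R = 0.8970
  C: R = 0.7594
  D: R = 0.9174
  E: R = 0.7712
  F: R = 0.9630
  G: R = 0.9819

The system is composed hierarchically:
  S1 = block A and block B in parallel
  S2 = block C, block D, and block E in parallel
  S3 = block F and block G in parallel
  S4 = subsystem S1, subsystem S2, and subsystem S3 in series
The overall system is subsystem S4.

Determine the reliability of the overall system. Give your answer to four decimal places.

Parallel (A and B): 1 − (1 − 0.895500)(1 − 0.897000) = 0.989237
Parallel (C, D, and E): 1 − (1 − 0.759400)(1 − 0.917400)(1 − 0.771200) = 0.995453
Parallel (F and G): 1 − (1 − 0.963000)(1 − 0.981900) = 0.999330
Series ([0.989237], [0.995453], and [0.999330]): 0.989237 × 0.995453 × 0.999330 = 0.9841

0.9841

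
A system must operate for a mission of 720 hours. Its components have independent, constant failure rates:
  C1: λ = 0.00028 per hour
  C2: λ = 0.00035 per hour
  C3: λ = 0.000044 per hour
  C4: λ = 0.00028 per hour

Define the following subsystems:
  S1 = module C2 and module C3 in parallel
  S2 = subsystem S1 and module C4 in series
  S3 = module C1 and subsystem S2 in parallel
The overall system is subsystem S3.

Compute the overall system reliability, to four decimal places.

0.9656

R(C1) = exp(−0.00028 × 720) = 0.817422
R(C2) = exp(−0.00035 × 720) = 0.777245
R(C3) = exp(−0.000044 × 720) = 0.968817
R(C4) = exp(−0.00028 × 720) = 0.817422
Parallel (C2 and C3): 1 − (1 − 0.777245)(1 − 0.968817) = 0.993054
Series ([0.993054] and C4): 0.993054 × 0.817422 = 0.811744
Parallel (C1 and [0.811744]): 1 − (1 − 0.817422)(1 − 0.811744) = 0.9656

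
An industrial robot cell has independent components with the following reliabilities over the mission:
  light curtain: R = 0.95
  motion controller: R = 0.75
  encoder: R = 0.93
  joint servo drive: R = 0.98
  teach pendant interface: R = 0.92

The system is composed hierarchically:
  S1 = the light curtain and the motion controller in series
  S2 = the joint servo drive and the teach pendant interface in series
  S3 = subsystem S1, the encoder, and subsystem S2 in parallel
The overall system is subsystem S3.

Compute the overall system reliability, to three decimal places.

Series (light curtain and motion controller): 0.95000 × 0.75000 = 0.71250
Series (joint servo drive and teach pendant interface): 0.98000 × 0.92000 = 0.90160
Parallel ([0.71250], encoder, and [0.90160]): 1 − (1 − 0.71250)(1 − 0.93000)(1 − 0.90160) = 0.998

0.998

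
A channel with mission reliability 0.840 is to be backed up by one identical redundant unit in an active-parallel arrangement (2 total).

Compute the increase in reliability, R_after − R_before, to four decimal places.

R_before = 0.840
R_after = 1 − (1 − 0.840)^2 = 0.9744
ΔR = 0.9744 − 0.840 = 0.1344

0.1344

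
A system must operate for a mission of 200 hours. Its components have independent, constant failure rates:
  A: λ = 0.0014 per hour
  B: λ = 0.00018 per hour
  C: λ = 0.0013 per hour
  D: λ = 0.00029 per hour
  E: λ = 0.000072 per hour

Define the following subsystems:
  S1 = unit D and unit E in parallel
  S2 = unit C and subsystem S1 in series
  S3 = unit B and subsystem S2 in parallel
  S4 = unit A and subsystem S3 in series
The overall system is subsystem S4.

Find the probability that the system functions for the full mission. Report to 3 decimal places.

0.750

R(A) = exp(−0.0014 × 200) = 0.75578
R(B) = exp(−0.00018 × 200) = 0.96464
R(C) = exp(−0.0013 × 200) = 0.77105
R(D) = exp(−0.00029 × 200) = 0.94365
R(E) = exp(−0.000072 × 200) = 0.98570
Parallel (D and E): 1 − (1 − 0.94365)(1 − 0.98570) = 0.99919
Series (C and [0.99919]): 0.77105 × 0.99919 = 0.77043
Parallel (B and [0.77043]): 1 − (1 − 0.96464)(1 − 0.77043) = 0.99188
Series (A and [0.99188]): 0.75578 × 0.99188 = 0.750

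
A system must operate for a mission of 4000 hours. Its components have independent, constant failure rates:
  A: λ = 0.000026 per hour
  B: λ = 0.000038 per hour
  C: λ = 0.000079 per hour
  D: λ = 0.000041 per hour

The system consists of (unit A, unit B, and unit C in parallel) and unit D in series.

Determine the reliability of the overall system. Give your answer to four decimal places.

0.8455

R(A) = exp(−0.000026 × 4000) = 0.901225
R(B) = exp(−0.000038 × 4000) = 0.858988
R(C) = exp(−0.000079 × 4000) = 0.729059
R(D) = exp(−0.000041 × 4000) = 0.848742
Parallel (A, B, and C): 1 − (1 − 0.901225)(1 − 0.858988)(1 − 0.729059) = 0.996226
Series ([0.996226] and D): 0.996226 × 0.848742 = 0.8455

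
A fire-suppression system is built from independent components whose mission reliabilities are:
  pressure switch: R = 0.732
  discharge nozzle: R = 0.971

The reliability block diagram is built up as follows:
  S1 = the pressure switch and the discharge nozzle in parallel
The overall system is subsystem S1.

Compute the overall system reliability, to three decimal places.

Parallel (pressure switch and discharge nozzle): 1 − (1 − 0.73200)(1 − 0.97100) = 0.992

0.992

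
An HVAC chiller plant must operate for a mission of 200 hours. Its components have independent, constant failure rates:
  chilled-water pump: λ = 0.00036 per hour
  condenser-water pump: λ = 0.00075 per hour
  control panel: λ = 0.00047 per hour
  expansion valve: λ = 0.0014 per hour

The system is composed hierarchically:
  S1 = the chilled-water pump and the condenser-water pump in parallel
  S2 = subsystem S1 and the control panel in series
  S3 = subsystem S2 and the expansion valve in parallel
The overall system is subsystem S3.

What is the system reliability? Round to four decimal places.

R(chilled-water pump) = exp(−0.00036 × 200) = 0.930531
R(condenser-water pump) = exp(−0.00075 × 200) = 0.860708
R(control panel) = exp(−0.00047 × 200) = 0.910283
R(expansion valve) = exp(−0.0014 × 200) = 0.755784
Parallel (chilled-water pump and condenser-water pump): 1 − (1 − 0.930531)(1 − 0.860708) = 0.990324
Series ([0.990324] and control panel): 0.990324 × 0.910283 = 0.901475
Parallel ([0.901475] and expansion valve): 1 − (1 − 0.901475)(1 − 0.755784) = 0.9759

0.9759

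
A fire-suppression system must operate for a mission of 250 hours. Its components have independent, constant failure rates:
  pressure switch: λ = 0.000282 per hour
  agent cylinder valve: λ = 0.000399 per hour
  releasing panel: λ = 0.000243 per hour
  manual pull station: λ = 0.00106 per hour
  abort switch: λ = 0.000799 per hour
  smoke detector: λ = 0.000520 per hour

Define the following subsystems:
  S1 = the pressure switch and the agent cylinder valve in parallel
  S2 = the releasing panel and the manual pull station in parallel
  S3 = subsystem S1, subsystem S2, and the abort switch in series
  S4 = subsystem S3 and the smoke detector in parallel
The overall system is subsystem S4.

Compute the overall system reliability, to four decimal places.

R(pressure switch) = exp(−0.000282 × 250) = 0.931928
R(agent cylinder valve) = exp(−0.000399 × 250) = 0.905064
R(releasing panel) = exp(−0.000243 × 250) = 0.941058
R(manual pull station) = exp(−0.00106 × 250) = 0.767206
R(abort switch) = exp(−0.000799 × 250) = 0.818935
R(smoke detector) = exp(−0.000520 × 250) = 0.878095
Parallel (pressure switch and agent cylinder valve): 1 − (1 − 0.931928)(1 − 0.905064) = 0.993538
Parallel (releasing panel and manual pull station): 1 − (1 − 0.941058)(1 − 0.767206) = 0.986279
Series ([0.993538], [0.986279], and abort switch): 0.993538 × 0.986279 × 0.818935 = 0.802479
Parallel ([0.802479] and smoke detector): 1 − (1 − 0.802479)(1 − 0.878095) = 0.9759

0.9759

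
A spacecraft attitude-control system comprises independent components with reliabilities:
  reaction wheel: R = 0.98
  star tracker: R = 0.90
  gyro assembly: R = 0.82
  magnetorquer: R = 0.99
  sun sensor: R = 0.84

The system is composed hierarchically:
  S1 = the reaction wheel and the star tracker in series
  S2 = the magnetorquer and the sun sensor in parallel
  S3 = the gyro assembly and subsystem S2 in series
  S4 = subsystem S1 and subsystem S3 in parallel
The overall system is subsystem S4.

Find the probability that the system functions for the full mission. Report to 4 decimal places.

Series (reaction wheel and star tracker): 0.980000 × 0.900000 = 0.882000
Parallel (magnetorquer and sun sensor): 1 − (1 − 0.990000)(1 − 0.840000) = 0.998400
Series (gyro assembly and [0.998400]): 0.820000 × 0.998400 = 0.818688
Parallel ([0.882000] and [0.818688]): 1 − (1 − 0.882000)(1 − 0.818688) = 0.9786

0.9786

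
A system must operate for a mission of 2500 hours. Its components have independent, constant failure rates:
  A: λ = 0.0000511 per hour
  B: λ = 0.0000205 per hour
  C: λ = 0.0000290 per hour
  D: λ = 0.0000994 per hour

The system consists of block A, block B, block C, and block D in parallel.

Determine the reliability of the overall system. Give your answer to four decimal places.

R(A) = exp(−0.0000511 × 2500) = 0.880073
R(B) = exp(−0.0000205 × 2500) = 0.950041
R(C) = exp(−0.0000290 × 2500) = 0.930066
R(D) = exp(−0.0000994 × 2500) = 0.779970
Parallel (A, B, C, and D): 1 − (1 − 0.880073)(1 − 0.950041)(1 − 0.930066)(1 − 0.779970) = 0.9999

0.9999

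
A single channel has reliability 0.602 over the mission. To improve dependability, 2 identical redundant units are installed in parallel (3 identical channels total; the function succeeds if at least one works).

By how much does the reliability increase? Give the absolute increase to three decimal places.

R_before = 0.602
R_after = 1 − (1 − 0.602)^3 = 0.937
ΔR = 0.937 − 0.602 = 0.335

0.335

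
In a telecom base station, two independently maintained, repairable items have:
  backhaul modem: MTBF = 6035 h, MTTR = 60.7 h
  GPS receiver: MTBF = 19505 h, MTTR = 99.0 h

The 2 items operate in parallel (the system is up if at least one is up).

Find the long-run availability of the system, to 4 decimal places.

A(backhaul modem) = MTBF/(MTBF+MTTR) = 6035/(6035+60.7) = 0.990042
A(GPS receiver) = MTBF/(MTBF+MTTR) = 19505/(19505+99.0) = 0.994950
Parallel availability: 1 − (1 − 0.990042)(1 − 0.994950) = 0.9999

0.9999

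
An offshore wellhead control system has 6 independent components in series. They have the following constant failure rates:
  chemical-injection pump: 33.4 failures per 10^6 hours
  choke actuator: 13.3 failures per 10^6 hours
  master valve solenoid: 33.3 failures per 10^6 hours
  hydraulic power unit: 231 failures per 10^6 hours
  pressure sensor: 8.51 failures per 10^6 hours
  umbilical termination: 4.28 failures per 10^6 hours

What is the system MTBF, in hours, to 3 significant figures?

3090

Series of exponential components: λ_sys = Σ λ_i
λ_sys = 0.0000334 + 0.0000133 + 0.0000333 + 0.000231 + 0.00000851 + 0.00000428 = 3.2379e-04 /h
MTBF = 1 / λ_sys = 3090 h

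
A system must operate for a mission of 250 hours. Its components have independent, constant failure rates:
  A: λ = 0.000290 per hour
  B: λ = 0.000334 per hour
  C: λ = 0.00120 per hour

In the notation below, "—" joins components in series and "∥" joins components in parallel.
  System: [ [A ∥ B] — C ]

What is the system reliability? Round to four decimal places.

R(A) = exp(−0.000290 × 250) = 0.930066
R(B) = exp(−0.000334 × 250) = 0.919891
R(C) = exp(−0.00120 × 250) = 0.740818
Parallel (A and B): 1 − (1 − 0.930066)(1 − 0.919891) = 0.994398
Series ([0.994398] and C): 0.994398 × 0.740818 = 0.7367

0.7367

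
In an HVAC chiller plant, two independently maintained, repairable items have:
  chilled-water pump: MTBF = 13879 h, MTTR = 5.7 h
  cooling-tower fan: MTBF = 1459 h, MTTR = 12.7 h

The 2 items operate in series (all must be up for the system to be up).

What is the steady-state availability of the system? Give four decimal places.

0.9910

A(chilled-water pump) = MTBF/(MTBF+MTTR) = 13879/(13879+5.7) = 0.999589
A(cooling-tower fan) = MTBF/(MTBF+MTTR) = 1459/(1459+12.7) = 0.991371
Series availability: 0.999589 × 0.991371 = 0.9910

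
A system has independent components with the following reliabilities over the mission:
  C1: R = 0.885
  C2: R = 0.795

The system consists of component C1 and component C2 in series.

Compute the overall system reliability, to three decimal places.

0.704

Series (C1 and C2): 0.88500 × 0.79500 = 0.704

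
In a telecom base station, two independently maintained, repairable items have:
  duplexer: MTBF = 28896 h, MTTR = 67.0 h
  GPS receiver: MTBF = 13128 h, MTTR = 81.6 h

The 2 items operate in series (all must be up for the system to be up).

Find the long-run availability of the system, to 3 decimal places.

A(duplexer) = MTBF/(MTBF+MTTR) = 28896/(28896+67.0) = 0.997687
A(GPS receiver) = MTBF/(MTBF+MTTR) = 13128/(13128+81.6) = 0.993823
Series availability: 0.997687 × 0.993823 = 0.992

0.992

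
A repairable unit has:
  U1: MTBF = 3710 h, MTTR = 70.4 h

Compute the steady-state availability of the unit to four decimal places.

0.9814

A(U1) = MTBF/(MTBF+MTTR) = 3710/(3710+70.4) = 0.9814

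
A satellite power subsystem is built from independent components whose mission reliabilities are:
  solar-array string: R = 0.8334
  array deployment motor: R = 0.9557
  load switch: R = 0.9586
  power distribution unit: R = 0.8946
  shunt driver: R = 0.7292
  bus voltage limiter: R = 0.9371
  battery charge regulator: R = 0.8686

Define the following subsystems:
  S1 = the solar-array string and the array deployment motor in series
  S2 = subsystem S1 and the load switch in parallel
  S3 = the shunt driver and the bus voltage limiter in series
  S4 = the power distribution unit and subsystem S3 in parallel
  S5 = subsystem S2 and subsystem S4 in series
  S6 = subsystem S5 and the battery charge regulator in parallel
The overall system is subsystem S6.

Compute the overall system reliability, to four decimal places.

Series (solar-array string and array deployment motor): 0.833400 × 0.955700 = 0.796480
Parallel ([0.796480] and load switch): 1 − (1 − 0.796480)(1 − 0.958600) = 0.991574
Series (shunt driver and bus voltage limiter): 0.729200 × 0.937100 = 0.683333
Parallel (power distribution unit and [0.683333]): 1 − (1 − 0.894600)(1 − 0.683333) = 0.966623
Series ([0.991574] and [0.966623]): 0.991574 × 0.966623 = 0.958478
Parallel ([0.958478] and battery charge regulator): 1 − (1 − 0.958478)(1 − 0.868600) = 0.9945

0.9945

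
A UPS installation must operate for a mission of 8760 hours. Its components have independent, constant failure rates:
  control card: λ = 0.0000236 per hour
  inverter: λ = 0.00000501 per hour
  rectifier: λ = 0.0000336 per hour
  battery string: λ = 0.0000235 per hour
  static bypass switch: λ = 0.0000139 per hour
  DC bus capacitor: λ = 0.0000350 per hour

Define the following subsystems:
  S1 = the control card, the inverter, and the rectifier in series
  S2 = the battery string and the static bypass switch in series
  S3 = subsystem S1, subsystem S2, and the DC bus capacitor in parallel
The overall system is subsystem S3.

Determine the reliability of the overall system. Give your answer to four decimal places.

R(control card) = exp(−0.0000236 × 8760) = 0.813234
R(inverter) = exp(−0.00000501 × 8760) = 0.957062
R(rectifier) = exp(−0.0000336 × 8760) = 0.745026
R(battery string) = exp(−0.0000235 × 8760) = 0.813947
R(static bypass switch) = exp(−0.0000139 × 8760) = 0.885357
R(DC bus capacitor) = exp(−0.0000350 × 8760) = 0.735945
Series (control card, inverter, and rectifier): 0.813234 × 0.957062 × 0.745026 = 0.579865
Series (battery string and static bypass switch): 0.813947 × 0.885357 = 0.720634
Parallel ([0.579865], [0.720634], and DC bus capacitor): 1 − (1 − 0.579865)(1 − 0.720634)(1 − 0.735945) = 0.9690

0.9690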